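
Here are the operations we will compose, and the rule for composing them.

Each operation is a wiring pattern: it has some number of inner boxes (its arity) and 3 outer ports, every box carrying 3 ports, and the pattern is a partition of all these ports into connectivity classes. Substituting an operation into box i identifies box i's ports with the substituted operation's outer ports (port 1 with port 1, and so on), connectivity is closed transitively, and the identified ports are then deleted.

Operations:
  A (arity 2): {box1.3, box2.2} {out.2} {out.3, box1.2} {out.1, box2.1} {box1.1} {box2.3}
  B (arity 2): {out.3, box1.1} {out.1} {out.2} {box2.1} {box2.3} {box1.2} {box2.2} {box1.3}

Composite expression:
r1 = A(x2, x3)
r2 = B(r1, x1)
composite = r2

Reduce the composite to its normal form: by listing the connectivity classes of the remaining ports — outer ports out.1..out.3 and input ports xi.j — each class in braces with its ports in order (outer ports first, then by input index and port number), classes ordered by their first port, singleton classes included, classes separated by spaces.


{out.1} {out.2} {out.3, x3.1} {x1.1} {x1.2} {x1.3} {x2.1} {x2.2} {x2.3, x3.2} {x3.3}

Connectivity passes through glued B-boundaries; trace each wire chain.
through A, on inputs (x2, x3): {out.1, x3.1} {out.2} {out.3, x2.2} {x2.1} {x2.3, x3.2} {x3.3} (out.j = stage outer ports)
through B, on inputs (x2, x3, x1): {out.1} {out.2} {out.3, x3.1} {x1.1} {x1.2} {x1.3} {x2.1} {x2.2} {x2.3, x3.2} {x3.3} (out.j = stage outer ports)


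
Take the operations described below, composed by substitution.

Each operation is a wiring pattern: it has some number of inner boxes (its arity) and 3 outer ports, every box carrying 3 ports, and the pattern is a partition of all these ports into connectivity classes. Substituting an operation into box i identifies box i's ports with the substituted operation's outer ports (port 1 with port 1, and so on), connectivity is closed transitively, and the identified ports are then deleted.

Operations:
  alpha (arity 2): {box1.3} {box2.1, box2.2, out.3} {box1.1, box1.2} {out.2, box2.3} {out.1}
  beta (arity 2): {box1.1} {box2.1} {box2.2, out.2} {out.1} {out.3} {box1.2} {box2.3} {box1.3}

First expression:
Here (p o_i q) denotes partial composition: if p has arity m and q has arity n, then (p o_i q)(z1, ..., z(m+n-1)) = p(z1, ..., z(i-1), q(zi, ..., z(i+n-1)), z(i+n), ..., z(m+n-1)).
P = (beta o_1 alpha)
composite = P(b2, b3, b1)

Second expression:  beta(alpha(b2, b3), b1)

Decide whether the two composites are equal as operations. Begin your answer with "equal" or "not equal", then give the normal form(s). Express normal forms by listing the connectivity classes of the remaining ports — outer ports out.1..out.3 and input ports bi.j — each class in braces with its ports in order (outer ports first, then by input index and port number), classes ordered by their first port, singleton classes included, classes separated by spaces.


equal; the common form is {out.1} {out.2, b1.2} {out.3} {b1.1} {b1.3} {b2.1, b2.2} {b2.3} {b3.1, b3.2} {b3.3}

Normal form of the first expression: {out.1} {out.2, b1.2} {out.3} {b1.1} {b1.3} {b2.1, b2.2} {b2.3} {b3.1, b3.2} {b3.3}
Normal form of the second expression: {out.1} {out.2, b1.2} {out.3} {b1.1} {b1.3} {b2.1, b2.2} {b2.3} {b3.1, b3.2} {b3.3}
Identical normal forms: equal.


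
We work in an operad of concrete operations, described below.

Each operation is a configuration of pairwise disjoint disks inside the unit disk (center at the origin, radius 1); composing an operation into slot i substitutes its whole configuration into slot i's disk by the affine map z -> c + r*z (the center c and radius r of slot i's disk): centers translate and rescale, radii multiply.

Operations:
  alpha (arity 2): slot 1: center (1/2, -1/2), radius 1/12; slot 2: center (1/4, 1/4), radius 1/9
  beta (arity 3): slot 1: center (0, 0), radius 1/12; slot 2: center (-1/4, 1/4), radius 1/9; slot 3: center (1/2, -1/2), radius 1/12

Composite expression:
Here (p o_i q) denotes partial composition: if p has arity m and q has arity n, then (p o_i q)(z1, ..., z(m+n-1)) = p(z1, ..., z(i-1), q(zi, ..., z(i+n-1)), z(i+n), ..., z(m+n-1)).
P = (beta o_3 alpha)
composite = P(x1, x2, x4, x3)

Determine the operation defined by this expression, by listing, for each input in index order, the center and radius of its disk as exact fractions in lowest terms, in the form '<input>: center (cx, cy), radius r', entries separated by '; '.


x1: center (0, 0), radius 1/12; x2: center (-1/4, 1/4), radius 1/9; x3: center (25/48, -23/48), radius 1/108; x4: center (13/24, -13/24), radius 1/144

Each x-disk chains the slot maps above it in beta; radii multiply.
tracing x1 down its 1-map path: center (0, 0), radius 1/12
tracing x2 down its 1-map path: center (-1/4, 1/4), radius 1/9
tracing x4 down its 2-map path: center (13/24, -13/24), radius 1/144
tracing x3 down its 2-map path: center (25/48, -23/48), radius 1/108


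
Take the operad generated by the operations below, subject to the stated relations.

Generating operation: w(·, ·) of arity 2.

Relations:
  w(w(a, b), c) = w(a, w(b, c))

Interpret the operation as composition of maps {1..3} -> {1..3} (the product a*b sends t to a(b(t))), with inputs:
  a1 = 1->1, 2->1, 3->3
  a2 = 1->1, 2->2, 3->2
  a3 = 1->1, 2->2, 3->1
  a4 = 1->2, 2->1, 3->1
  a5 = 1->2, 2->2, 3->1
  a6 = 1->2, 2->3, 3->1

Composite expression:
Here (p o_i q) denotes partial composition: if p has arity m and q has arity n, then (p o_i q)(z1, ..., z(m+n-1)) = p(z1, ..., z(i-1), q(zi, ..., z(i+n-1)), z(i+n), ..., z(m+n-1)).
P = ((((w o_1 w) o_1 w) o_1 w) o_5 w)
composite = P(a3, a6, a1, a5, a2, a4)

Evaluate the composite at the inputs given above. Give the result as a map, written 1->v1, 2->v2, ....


1->2, 2->2, 3->2

w(a3, a6) = 1->2, 2->1, 3->1
w(w(a3, a6), a1) = 1->2, 2->2, 3->1
w(w(w(a3, a6), a1), a5) = 1->2, 2->2, 3->2
w(a2, a4) = 1->2, 2->1, 3->1
w(w(w(w(a3, a6), a1), a5), w(a2, a4)) = 1->2, 2->2, 3->2


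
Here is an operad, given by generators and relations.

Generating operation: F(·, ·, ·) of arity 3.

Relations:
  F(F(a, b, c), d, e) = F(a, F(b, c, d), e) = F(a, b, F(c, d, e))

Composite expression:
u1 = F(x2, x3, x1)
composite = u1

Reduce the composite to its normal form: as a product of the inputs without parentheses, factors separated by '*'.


x2 * x3 * x1

All parenthesizations of F agree; list the x-inputs left to right.
F(x2, x3, x1) flattens to x2 * x3 * x1


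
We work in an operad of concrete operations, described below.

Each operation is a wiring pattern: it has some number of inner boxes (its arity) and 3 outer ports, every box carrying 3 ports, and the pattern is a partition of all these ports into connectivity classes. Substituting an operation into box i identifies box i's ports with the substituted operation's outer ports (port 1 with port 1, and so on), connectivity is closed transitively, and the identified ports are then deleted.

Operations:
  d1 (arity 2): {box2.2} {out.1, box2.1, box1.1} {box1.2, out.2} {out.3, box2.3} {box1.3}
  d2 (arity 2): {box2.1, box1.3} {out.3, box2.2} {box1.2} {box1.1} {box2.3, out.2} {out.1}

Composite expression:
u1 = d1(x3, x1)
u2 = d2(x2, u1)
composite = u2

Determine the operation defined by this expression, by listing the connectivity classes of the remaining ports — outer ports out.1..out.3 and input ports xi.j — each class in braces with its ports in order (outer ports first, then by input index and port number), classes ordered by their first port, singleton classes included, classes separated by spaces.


{out.1} {out.2, x1.3} {out.3, x3.2} {x1.1, x2.3, x3.1} {x1.2} {x2.1} {x2.2} {x3.3}

Treat the ports identified at d2 as solder joints: merge, then drop.
stage d1: inputs (x3, x1), connectivity {out.1, x1.1, x3.1} {out.2, x3.2} {out.3, x1.3} {x1.2} {x3.3}, out.j its boundary
stage d2: inputs (x2, x3, x1), connectivity {out.1} {out.2, x1.3} {out.3, x3.2} {x1.1, x2.3, x3.1} {x1.2} {x2.1} {x2.2} {x3.3}, out.j its boundary


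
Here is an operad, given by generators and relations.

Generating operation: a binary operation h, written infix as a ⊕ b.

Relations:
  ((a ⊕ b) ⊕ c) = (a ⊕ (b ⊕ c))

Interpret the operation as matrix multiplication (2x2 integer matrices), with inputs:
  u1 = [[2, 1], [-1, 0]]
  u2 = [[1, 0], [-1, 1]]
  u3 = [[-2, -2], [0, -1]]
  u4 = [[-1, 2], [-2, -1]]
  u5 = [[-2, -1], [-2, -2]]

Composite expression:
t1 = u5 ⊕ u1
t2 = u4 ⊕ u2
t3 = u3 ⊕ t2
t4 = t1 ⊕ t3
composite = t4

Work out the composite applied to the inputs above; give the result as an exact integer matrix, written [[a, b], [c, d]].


[[-26, 4], [-18, 2]]

(u5 ⊕ u1) = [[-3, -2], [-2, -2]]
(u4 ⊕ u2) = [[-3, 2], [-1, -1]]
(u3 ⊕ (u4 ⊕ u2)) = [[8, -2], [1, 1]]
((u5 ⊕ u1) ⊕ (u3 ⊕ (u4 ⊕ u2))) = [[-26, 4], [-18, 2]]


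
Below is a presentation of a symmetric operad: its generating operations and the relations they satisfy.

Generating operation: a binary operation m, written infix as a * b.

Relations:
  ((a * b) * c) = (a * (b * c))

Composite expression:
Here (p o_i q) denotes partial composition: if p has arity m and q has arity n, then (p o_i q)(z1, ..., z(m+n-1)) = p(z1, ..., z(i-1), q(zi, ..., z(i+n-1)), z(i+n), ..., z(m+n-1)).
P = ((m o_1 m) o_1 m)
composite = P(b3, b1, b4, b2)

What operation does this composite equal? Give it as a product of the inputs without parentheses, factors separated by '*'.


b3 * b1 * b4 * b2

Key point: m is associative — brackets drop, the b-order remains.
(b3 * b1) flattens to b3 * b1
((b3 * b1) * b4) flattens to b3 * b1 * b4
(((b3 * b1) * b4) * b2) flattens to b3 * b1 * b4 * b2


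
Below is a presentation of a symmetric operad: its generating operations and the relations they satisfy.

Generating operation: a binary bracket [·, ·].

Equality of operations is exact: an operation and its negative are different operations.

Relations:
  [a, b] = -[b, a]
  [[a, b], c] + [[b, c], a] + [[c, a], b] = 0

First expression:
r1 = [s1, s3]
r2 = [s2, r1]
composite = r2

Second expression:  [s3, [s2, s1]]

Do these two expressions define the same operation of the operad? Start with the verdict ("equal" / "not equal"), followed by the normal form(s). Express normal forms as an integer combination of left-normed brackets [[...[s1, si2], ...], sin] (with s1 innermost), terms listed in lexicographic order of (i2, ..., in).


not equal; the first gives -[[s1, s3], s2] and the second [[s1, s2], s3]


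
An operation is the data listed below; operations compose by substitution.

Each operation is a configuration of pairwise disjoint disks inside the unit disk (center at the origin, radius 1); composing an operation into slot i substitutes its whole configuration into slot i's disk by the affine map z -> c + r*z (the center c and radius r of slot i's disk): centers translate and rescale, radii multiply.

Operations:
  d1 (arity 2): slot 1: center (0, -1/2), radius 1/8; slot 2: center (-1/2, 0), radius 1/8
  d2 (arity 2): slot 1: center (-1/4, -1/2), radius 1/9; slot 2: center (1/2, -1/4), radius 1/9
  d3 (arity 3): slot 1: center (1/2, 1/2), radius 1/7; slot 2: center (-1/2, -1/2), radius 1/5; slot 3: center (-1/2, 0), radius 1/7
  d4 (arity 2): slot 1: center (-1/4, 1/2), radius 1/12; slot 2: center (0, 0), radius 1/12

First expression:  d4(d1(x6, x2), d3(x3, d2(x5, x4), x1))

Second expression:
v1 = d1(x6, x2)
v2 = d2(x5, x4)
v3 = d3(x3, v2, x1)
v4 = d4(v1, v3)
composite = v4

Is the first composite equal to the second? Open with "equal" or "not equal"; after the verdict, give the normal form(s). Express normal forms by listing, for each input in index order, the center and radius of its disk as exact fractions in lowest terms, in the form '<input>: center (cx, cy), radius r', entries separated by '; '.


equal — both sides give x1: center (-1/24, 0), radius 1/84; x2: center (-7/24, 1/2), radius 1/96; x3: center (1/24, 1/24), radius 1/84; x4: center (-1/30, -11/240), radius 1/540; x5: center (-11/240, -1/20), radius 1/540; x6: center (-1/4, 11/24), radius 1/96

In normal form, the first expression is x1: center (-1/24, 0), radius 1/84; x2: center (-7/24, 1/2), radius 1/96; x3: center (1/24, 1/24), radius 1/84; x4: center (-1/30, -11/240), radius 1/540; x5: center (-11/240, -1/20), radius 1/540; x6: center (-1/4, 11/24), radius 1/96
In normal form, the second expression is x1: center (-1/24, 0), radius 1/84; x2: center (-7/24, 1/2), radius 1/96; x3: center (1/24, 1/24), radius 1/84; x4: center (-1/30, -11/240), radius 1/540; x5: center (-11/240, -1/20), radius 1/540; x6: center (-1/4, 11/24), radius 1/96
Both agree, so they are equal.


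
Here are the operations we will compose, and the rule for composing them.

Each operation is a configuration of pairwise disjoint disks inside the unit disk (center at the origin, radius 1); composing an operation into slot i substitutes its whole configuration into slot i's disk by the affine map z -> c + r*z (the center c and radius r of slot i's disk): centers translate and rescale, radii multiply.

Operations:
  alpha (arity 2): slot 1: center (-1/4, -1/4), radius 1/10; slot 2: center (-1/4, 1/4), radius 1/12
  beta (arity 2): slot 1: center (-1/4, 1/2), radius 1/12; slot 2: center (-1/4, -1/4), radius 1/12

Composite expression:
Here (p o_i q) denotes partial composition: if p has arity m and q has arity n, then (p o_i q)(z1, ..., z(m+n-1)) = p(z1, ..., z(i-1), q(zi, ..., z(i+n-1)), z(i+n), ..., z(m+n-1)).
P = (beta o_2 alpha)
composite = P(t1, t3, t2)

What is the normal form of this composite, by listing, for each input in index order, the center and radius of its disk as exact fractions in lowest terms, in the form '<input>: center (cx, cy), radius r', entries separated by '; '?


t1: center (-1/4, 1/2), radius 1/12; t2: center (-13/48, -11/48), radius 1/144; t3: center (-13/48, -13/48), radius 1/120

Each t-disk chains the slot maps above it in beta; radii multiply.
input t1: applying the 1 nested substitution gives center (-1/4, 1/2), radius 1/12
input t3: applying the 2 nested substitutions gives center (-13/48, -13/48), radius 1/120
input t2: applying the 2 nested substitutions gives center (-13/48, -11/48), radius 1/144


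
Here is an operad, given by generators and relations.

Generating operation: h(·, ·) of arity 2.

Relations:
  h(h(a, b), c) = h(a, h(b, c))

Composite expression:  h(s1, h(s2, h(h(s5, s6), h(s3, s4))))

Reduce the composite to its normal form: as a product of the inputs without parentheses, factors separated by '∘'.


The h-tree's shape is irrelevant; the s-reading-order decides.
h(s5, s6) flattens to s5 ∘ s6
h(s3, s4) flattens to s3 ∘ s4
h(h(s5, s6), h(s3, s4)) flattens to s5 ∘ s6 ∘ s3 ∘ s4
h(s2, h(h(s5, s6), h(s3, s4))) flattens to s2 ∘ s5 ∘ s6 ∘ s3 ∘ s4
h(s1, h(s2, h(h(s5, s6), h(s3, s4)))) flattens to s1 ∘ s2 ∘ s5 ∘ s6 ∘ s3 ∘ s4

s1 ∘ s2 ∘ s5 ∘ s6 ∘ s3 ∘ s4


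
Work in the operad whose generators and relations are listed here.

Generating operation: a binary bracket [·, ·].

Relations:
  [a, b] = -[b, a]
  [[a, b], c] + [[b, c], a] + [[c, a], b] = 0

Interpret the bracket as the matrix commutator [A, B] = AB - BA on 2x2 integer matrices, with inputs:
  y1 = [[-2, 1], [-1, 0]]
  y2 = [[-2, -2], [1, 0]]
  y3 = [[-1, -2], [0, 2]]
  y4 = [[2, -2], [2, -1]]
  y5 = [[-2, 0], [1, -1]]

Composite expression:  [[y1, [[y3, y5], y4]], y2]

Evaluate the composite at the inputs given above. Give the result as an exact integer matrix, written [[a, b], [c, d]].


[y3, y5] = [[-2, -2], [3, 2]]
[[y3, y5], y4] = [[2, 14], [17, -2]]
[y1, [[y3, y5], y4]] = [[31, -32], [30, -31]]
[[y1, [[y3, y5], y4]], y2] = [[28, -188], [-122, -28]]

[[28, -188], [-122, -28]]


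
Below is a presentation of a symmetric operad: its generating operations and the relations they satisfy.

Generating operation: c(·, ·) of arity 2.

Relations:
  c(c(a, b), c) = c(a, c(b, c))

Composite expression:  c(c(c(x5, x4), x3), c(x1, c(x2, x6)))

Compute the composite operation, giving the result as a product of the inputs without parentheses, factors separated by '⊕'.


Associativity of c dissolves the nesting; only the x-input order survives.
c(x5, x4) collapses to x5 ⊕ x4
c(c(x5, x4), x3) collapses to x5 ⊕ x4 ⊕ x3
c(x2, x6) collapses to x2 ⊕ x6
c(x1, c(x2, x6)) collapses to x1 ⊕ x2 ⊕ x6
c(c(c(x5, x4), x3), c(x1, c(x2, x6))) collapses to x5 ⊕ x4 ⊕ x3 ⊕ x1 ⊕ x2 ⊕ x6

x5 ⊕ x4 ⊕ x3 ⊕ x1 ⊕ x2 ⊕ x6


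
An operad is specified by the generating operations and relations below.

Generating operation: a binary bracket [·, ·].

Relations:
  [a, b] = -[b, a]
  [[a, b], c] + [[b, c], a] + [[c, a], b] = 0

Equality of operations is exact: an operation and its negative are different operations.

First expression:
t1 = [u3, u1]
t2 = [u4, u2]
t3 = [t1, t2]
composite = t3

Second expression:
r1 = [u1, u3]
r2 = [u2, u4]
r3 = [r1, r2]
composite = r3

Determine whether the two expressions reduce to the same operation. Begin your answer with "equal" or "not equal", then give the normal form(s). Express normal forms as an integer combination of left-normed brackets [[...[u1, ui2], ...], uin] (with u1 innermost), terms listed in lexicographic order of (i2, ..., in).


equal; both compose to [[[u1, u3], u2], u4] - [[[u1, u3], u4], u2]


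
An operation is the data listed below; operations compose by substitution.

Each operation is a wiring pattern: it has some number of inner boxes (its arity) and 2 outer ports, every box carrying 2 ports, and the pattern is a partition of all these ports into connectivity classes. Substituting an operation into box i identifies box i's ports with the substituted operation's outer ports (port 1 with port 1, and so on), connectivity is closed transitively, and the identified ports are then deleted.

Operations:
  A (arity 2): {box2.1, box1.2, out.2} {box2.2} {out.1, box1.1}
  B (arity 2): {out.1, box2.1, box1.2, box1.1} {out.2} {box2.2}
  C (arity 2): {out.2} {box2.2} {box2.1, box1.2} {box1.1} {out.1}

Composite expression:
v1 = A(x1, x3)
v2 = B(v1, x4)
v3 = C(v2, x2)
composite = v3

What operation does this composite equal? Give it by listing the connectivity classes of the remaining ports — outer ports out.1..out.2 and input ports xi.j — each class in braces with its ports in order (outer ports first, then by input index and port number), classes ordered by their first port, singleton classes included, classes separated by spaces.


{out.1} {out.2} {x1.1, x1.2, x3.1, x4.1} {x2.1} {x2.2} {x3.2} {x4.2}

After gluing at C, chains via deleted ports link the x-ports.
through A, on inputs (x1, x3): {out.1, x1.1} {out.2, x1.2, x3.1} {x3.2} (out.j = stage outer ports)
through B, on inputs (x1, x3, x4): {out.1, x1.1, x1.2, x3.1, x4.1} {out.2} {x3.2} {x4.2} (out.j = stage outer ports)
through C, on inputs (x1, x3, x4, x2): {out.1} {out.2} {x1.1, x1.2, x3.1, x4.1} {x2.1} {x2.2} {x3.2} {x4.2} (out.j = stage outer ports)


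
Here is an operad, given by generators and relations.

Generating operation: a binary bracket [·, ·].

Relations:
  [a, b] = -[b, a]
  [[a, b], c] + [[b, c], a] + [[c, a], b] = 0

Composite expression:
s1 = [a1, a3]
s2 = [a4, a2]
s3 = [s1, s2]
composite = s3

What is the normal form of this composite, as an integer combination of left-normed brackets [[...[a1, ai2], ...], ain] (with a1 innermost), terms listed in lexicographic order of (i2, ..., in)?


Left-normed coefficients sit on the a1-initial expansion words.
Composite bracket: [[a1, a3], [a4, a2]]
The bracket unfolds into 8 signed words via [a, b] = ab - ba (2^3 = 8).
Words beginning with a1 determine it all:
  the word a1a3a2a4 carries sign -1 and contributes -[[[a1, a3], a2], a4]
  the word a1a3a4a2 carries sign +1 and contributes +[[[a1, a3], a4], a2]

-[[[a1, a3], a2], a4] + [[[a1, a3], a4], a2]


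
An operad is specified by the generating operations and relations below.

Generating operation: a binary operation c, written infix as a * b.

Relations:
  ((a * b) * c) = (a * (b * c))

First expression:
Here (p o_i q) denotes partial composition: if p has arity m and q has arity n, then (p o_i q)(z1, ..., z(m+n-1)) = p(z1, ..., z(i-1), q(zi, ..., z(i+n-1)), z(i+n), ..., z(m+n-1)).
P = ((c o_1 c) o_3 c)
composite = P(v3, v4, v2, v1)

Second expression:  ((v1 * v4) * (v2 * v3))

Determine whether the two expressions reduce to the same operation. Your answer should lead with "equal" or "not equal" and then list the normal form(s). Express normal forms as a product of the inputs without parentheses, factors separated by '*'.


not equal: they reduce to v3 * v4 * v2 * v1 and v1 * v4 * v2 * v3

Reducing the first expression gives v3 * v4 * v2 * v1
Reducing the second expression gives v1 * v4 * v2 * v3
They disagree, so not equal.


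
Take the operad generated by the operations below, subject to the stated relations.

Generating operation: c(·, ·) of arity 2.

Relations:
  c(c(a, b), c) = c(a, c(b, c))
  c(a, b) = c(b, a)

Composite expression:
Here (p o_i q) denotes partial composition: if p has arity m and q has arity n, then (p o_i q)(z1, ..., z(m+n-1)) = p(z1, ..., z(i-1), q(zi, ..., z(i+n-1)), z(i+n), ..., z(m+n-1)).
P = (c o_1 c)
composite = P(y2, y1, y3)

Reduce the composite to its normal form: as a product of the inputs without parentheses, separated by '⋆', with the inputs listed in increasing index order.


y1 ⋆ y2 ⋆ y3

Key point: c commutes, so take the y-inputs in any fixed order.
c(y2, y1) linearizes to y2 ⋆ y1
c(c(y2, y1), y3) linearizes to y2 ⋆ y1 ⋆ y3
the factors in increasing index order: y1 ⋆ y2 ⋆ y3


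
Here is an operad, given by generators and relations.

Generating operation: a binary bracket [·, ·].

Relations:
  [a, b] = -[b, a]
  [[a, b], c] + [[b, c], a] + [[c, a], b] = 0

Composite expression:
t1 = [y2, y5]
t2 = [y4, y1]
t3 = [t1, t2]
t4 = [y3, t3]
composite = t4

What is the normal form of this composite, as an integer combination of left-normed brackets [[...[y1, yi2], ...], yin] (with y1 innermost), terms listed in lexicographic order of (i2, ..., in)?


-[[[[y1, y4], y2], y5], y3] + [[[[y1, y4], y5], y2], y3]


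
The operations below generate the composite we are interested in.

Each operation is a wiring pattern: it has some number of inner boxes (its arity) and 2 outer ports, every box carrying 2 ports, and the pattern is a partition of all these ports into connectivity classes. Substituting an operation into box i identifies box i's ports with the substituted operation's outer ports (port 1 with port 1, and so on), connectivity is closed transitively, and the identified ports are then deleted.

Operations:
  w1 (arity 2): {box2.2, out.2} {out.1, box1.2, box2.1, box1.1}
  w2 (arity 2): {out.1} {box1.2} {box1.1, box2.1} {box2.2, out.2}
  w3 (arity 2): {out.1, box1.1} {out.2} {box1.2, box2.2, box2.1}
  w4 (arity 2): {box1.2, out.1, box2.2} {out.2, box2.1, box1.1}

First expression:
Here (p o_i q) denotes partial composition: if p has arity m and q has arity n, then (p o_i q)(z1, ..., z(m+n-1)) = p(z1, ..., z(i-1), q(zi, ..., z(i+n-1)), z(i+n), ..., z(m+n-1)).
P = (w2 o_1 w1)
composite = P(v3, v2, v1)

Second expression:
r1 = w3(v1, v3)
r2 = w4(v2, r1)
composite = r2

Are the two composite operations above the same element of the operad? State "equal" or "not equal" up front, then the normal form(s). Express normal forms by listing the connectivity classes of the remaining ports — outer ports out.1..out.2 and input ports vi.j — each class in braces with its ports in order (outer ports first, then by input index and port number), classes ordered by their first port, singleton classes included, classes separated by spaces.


not equal — first {out.1} {out.2, v1.2} {v1.1, v2.1, v3.1, v3.2} {v2.2}, second {out.1, v2.2} {out.2, v1.1, v2.1} {v1.2, v3.1, v3.2}

Reducing the first expression gives {out.1} {out.2, v1.2} {v1.1, v2.1, v3.1, v3.2} {v2.2}
Reducing the second expression gives {out.1, v2.2} {out.2, v1.1, v2.1} {v1.2, v3.1, v3.2}
The normal forms differ: not equal.


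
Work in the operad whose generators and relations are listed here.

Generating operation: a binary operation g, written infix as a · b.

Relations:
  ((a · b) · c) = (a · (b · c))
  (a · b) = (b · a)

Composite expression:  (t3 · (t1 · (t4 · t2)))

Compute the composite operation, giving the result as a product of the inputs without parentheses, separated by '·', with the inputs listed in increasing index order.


t1 · t2 · t3 · t4


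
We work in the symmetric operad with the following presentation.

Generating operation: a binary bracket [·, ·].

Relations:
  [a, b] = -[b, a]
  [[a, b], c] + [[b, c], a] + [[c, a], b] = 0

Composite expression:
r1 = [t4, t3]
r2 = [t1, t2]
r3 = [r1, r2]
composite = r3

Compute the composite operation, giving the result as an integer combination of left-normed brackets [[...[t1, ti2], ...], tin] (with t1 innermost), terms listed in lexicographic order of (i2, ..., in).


[[[t1, t2], t3], t4] - [[[t1, t2], t4], t3]

Antisymmetry and Jacobi reduce to t1-anchored left-normed brackets.
Composite bracket: [[t4, t3], [t1, t2]]
Applying ab - ba throughout gives 8 signed words (2^3 = 8).
Only words starting with t1 matter:
  sign of t1t2t3t4 is +1, so it contributes +[[[t1, t2], t3], t4]
  sign of t1t2t4t3 is -1, so it contributes -[[[t1, t2], t4], t3]


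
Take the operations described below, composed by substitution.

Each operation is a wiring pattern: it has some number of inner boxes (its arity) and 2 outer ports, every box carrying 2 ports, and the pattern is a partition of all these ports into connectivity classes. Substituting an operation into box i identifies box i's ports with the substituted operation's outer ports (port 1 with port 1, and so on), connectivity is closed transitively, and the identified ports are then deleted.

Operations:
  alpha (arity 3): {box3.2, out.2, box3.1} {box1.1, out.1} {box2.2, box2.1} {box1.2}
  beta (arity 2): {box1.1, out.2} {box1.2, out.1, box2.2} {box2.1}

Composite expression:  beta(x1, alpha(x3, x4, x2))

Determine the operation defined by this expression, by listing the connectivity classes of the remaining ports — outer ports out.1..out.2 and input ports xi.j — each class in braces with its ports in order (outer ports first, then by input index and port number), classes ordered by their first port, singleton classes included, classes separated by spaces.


{out.1, x1.2, x2.1, x2.2} {out.2, x1.1} {x3.1} {x3.2} {x4.1, x4.2}


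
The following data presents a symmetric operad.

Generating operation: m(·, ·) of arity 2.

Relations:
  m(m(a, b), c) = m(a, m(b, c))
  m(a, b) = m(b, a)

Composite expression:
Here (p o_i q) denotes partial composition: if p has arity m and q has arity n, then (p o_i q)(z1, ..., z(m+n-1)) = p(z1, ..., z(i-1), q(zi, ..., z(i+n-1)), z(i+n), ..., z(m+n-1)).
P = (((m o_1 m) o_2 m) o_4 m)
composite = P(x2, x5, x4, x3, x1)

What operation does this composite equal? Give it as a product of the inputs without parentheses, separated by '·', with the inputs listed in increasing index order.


x1 · x2 · x3 · x4 · x5

Any arrangement under m is one operation, so sort the x-inputs.
m(x5, x4) unparenthesizes to x5 · x4
m(x2, m(x5, x4)) unparenthesizes to x2 · x5 · x4
m(x3, x1) unparenthesizes to x3 · x1
m(m(x2, m(x5, x4)), m(x3, x1)) unparenthesizes to x2 · x5 · x4 · x3 · x1
rearranged into index order: x1 · x2 · x3 · x4 · x5


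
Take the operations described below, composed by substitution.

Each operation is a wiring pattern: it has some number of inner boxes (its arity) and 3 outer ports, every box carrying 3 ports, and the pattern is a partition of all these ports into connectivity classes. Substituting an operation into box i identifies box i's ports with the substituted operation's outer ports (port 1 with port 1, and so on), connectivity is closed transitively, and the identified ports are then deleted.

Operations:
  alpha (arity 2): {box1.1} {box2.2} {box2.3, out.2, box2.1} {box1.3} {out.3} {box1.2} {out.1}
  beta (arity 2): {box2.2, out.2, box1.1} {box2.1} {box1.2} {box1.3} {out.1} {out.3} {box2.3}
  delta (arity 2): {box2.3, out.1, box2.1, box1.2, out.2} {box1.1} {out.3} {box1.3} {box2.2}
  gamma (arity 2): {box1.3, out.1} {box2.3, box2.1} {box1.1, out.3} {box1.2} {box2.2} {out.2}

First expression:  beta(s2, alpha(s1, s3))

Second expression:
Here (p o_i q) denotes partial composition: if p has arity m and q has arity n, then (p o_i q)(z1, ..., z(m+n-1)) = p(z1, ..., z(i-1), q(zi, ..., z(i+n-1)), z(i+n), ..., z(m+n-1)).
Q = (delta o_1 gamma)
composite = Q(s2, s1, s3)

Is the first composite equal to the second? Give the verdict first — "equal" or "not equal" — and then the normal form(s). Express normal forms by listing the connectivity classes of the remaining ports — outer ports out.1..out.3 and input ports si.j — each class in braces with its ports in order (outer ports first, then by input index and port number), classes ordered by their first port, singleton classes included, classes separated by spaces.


not equal — first {out.1} {out.2, s2.1, s3.1, s3.3} {out.3} {s1.1} {s1.2} {s1.3} {s2.2} {s2.3} {s3.2}, second {out.1, out.2, s3.1, s3.3} {out.3} {s1.1, s1.3} {s1.2} {s2.1} {s2.2} {s2.3} {s3.2}


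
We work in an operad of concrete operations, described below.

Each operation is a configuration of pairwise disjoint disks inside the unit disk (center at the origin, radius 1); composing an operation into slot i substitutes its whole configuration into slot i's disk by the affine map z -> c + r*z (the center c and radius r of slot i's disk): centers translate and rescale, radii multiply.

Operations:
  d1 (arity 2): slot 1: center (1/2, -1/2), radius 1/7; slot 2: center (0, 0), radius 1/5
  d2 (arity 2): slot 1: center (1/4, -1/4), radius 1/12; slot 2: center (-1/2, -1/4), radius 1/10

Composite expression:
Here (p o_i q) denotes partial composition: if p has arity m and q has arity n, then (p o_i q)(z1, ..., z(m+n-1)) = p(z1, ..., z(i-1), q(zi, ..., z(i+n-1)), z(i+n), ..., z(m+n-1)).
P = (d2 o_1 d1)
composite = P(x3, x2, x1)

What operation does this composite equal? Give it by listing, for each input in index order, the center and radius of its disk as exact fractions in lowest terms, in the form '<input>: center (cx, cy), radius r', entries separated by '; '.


x1: center (-1/2, -1/4), radius 1/10; x2: center (1/4, -1/4), radius 1/60; x3: center (7/24, -7/24), radius 1/84


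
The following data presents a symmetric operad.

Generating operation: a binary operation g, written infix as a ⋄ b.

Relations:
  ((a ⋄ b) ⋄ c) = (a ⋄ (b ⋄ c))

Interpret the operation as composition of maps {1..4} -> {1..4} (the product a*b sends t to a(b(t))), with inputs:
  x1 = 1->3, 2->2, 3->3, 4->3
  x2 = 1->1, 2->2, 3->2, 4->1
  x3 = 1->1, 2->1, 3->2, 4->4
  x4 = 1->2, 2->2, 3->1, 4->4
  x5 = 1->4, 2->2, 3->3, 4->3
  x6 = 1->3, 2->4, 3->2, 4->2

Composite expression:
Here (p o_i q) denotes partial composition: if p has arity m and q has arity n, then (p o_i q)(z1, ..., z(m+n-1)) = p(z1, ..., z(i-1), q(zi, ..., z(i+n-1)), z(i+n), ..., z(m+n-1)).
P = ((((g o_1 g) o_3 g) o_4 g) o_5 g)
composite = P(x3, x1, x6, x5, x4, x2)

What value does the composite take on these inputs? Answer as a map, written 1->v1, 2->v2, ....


1->2, 2->2, 3->2, 4->2

(x3 ⋄ x1) = 1->2, 2->1, 3->2, 4->2
(x4 ⋄ x2) = 1->2, 2->2, 3->2, 4->2
(x5 ⋄ (x4 ⋄ x2)) = 1->2, 2->2, 3->2, 4->2
(x6 ⋄ (x5 ⋄ (x4 ⋄ x2))) = 1->4, 2->4, 3->4, 4->4
((x3 ⋄ x1) ⋄ (x6 ⋄ (x5 ⋄ (x4 ⋄ x2)))) = 1->2, 2->2, 3->2, 4->2


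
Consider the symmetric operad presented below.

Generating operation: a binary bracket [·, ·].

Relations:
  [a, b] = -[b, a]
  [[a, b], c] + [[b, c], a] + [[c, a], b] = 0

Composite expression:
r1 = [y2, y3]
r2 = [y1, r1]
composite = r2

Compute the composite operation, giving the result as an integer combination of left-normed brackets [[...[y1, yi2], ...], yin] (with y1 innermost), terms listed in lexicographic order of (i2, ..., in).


[[y1, y2], y3] - [[y1, y3], y2]


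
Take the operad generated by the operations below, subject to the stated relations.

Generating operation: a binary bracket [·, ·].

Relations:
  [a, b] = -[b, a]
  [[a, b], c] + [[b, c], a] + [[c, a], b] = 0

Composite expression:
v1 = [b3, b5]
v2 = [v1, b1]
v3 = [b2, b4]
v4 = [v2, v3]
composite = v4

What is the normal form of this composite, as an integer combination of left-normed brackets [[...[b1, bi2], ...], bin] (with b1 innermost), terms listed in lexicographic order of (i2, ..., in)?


-[[[[b1, b3], b5], b2], b4] + [[[[b1, b3], b5], b4], b2] + [[[[b1, b5], b3], b2], b4] - [[[[b1, b5], b3], b4], b2]


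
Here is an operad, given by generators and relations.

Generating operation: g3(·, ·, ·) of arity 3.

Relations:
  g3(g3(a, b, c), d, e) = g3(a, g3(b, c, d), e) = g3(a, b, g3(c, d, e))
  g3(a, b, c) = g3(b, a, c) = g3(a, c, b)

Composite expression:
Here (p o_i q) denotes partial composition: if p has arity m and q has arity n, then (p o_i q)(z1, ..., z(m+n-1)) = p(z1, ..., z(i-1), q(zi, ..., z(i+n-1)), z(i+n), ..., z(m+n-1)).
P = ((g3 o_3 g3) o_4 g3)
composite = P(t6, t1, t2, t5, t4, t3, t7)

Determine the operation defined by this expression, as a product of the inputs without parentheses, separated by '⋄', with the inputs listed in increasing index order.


t1 ⋄ t2 ⋄ t3 ⋄ t4 ⋄ t5 ⋄ t6 ⋄ t7

With g3 associative and commutative, the t-input set is all that matters.
g3(t5, t4, t3) collapses to t5 ⋄ t4 ⋄ t3
g3(t2, g3(t5, t4, t3), t7) collapses to t2 ⋄ t5 ⋄ t4 ⋄ t3 ⋄ t7
g3(t6, t1, g3(t2, g3(t5, t4, t3), t7)) collapses to t6 ⋄ t1 ⋄ t2 ⋄ t5 ⋄ t4 ⋄ t3 ⋄ t7
commutativity sorts the factors: t1 ⋄ t2 ⋄ t3 ⋄ t4 ⋄ t5 ⋄ t6 ⋄ t7


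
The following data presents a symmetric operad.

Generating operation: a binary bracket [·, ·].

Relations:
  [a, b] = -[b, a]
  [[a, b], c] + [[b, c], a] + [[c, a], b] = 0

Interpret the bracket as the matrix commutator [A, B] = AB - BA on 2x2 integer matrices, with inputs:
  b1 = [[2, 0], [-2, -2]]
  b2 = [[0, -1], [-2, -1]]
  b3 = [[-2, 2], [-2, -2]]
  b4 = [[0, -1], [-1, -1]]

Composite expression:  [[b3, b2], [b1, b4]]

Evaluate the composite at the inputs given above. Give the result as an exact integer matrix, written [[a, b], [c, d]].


[b3, b2] = [[-6, -2], [-2, 6]]
[b1, b4] = [[-2, -4], [2, 2]]
[[b3, b2], [b1, b4]] = [[-12, 40], [32, 12]]

[[-12, 40], [32, 12]]


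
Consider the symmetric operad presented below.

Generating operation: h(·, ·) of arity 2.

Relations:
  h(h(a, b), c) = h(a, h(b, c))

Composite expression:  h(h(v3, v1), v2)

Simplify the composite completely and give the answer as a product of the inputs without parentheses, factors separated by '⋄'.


The h-tree's shape is irrelevant; the v-reading-order decides.
h(v3, v1) unparenthesizes to v3 ⋄ v1
h(h(v3, v1), v2) unparenthesizes to v3 ⋄ v1 ⋄ v2

v3 ⋄ v1 ⋄ v2


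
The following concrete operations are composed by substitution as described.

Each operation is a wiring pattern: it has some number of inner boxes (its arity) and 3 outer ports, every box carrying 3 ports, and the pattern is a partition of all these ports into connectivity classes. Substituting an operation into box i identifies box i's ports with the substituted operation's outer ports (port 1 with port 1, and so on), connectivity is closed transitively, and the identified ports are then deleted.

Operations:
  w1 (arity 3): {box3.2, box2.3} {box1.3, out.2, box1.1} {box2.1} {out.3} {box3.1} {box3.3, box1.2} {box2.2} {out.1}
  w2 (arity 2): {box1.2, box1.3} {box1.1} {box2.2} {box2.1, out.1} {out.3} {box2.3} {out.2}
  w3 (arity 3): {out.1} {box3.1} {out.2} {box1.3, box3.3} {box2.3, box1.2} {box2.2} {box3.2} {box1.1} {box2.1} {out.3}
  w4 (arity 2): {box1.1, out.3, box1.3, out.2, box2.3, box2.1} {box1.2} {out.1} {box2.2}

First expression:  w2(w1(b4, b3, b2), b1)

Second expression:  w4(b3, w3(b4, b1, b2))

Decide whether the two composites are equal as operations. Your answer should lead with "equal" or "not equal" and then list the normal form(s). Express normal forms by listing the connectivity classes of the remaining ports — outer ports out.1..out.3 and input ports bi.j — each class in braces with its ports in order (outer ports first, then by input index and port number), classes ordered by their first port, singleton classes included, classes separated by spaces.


not equal: they reduce to {out.1, b1.1} {out.2} {out.3} {b1.2} {b1.3} {b2.1} {b2.2, b3.3} {b2.3, b4.2} {b3.1} {b3.2} {b4.1, b4.3} and {out.1} {out.2, out.3, b3.1, b3.3} {b1.1} {b1.2} {b1.3, b4.2} {b2.1} {b2.2} {b2.3, b4.3} {b3.2} {b4.1}

The first expression, normalized: {out.1, b1.1} {out.2} {out.3} {b1.2} {b1.3} {b2.1} {b2.2, b3.3} {b2.3, b4.2} {b3.1} {b3.2} {b4.1, b4.3}
The second expression, normalized: {out.1} {out.2, out.3, b3.1, b3.3} {b1.1} {b1.2} {b1.3, b4.2} {b2.1} {b2.2} {b2.3, b4.3} {b3.2} {b4.1}
The normal forms differ: not equal.


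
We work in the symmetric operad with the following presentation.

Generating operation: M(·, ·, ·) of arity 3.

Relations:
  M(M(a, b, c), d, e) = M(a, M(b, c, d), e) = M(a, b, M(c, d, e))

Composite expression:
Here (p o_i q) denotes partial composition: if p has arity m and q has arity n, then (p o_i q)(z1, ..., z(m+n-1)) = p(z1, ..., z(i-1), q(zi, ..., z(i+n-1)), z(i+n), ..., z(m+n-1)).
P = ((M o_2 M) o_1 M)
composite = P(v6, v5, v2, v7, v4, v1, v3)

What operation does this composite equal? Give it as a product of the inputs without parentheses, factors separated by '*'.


The M-tree's shape is irrelevant; the v-reading-order decides.
M(v6, v5, v2) reduces to v6 * v5 * v2
M(v7, v4, v1) reduces to v7 * v4 * v1
M(M(v6, v5, v2), M(v7, v4, v1), v3) reduces to v6 * v5 * v2 * v7 * v4 * v1 * v3

v6 * v5 * v2 * v7 * v4 * v1 * v3


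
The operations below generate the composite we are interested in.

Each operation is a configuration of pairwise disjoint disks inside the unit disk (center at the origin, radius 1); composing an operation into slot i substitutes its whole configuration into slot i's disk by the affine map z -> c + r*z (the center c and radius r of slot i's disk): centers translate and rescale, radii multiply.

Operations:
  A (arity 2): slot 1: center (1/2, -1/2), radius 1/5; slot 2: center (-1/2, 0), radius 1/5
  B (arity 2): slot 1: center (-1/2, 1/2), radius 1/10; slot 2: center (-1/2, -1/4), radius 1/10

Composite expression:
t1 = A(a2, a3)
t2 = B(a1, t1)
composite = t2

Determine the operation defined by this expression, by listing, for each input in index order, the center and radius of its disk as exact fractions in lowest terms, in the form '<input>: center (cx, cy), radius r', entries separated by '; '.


Below B, radii multiply path by path; the a-disk centers shift.
input a1: composing its 1 substitution step yields center (-1/2, 1/2), radius 1/10
input a2: composing its 2 substitution steps yields center (-9/20, -3/10), radius 1/50
input a3: composing its 2 substitution steps yields center (-11/20, -1/4), radius 1/50

a1: center (-1/2, 1/2), radius 1/10; a2: center (-9/20, -3/10), radius 1/50; a3: center (-11/20, -1/4), radius 1/50


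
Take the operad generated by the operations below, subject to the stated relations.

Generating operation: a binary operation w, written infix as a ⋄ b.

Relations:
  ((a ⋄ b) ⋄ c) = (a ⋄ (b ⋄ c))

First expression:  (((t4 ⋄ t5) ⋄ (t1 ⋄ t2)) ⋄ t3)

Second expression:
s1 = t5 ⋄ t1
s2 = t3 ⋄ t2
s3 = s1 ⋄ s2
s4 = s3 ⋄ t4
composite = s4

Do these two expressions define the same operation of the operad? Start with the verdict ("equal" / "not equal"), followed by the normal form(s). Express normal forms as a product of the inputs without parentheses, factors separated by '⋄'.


Normal form of the first expression: t4 ⋄ t5 ⋄ t1 ⋄ t2 ⋄ t3
Normal form of the second expression: t5 ⋄ t1 ⋄ t3 ⋄ t2 ⋄ t4
Different reductions; not equal.

not equal; first: t4 ⋄ t5 ⋄ t1 ⋄ t2 ⋄ t3; second: t5 ⋄ t1 ⋄ t3 ⋄ t2 ⋄ t4


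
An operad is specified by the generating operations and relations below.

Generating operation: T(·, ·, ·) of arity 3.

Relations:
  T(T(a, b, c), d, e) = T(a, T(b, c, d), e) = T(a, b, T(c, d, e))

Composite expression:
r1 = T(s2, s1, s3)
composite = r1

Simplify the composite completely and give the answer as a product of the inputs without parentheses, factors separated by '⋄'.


s2 ⋄ s1 ⋄ s3

Key point: T is associative — brackets drop, the s-order remains.
T(s2, s1, s3) collapses to s2 ⋄ s1 ⋄ s3
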